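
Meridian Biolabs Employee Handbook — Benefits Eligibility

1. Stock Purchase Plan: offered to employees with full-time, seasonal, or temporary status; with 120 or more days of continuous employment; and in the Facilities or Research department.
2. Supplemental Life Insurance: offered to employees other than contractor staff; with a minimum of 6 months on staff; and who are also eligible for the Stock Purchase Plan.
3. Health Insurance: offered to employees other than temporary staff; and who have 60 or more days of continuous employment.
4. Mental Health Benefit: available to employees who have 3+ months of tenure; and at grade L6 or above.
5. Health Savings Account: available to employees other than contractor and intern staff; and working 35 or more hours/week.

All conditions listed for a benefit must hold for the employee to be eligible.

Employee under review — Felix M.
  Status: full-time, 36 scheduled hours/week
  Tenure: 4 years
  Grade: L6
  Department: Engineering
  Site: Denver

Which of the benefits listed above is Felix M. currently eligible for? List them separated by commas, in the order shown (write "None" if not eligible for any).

Stock Purchase Plan — status full-time ✓; service 4 years ≥ 120 days ✓; dept Engineering ✗ → not eligible.
Supplemental Life Insurance — status full-time ✓ (not excluded); service 4 years ≥ 6 months (≈180 days) ✓; not eligible for Stock Purchase Plan ✗ → not eligible.
Health Insurance — status full-time ✓ (not excluded); service 4 years ≥ 60 days ✓ → eligible.
Mental Health Benefit — service 4 years ≥ 3 months (≈90 days) ✓; grade L6 ≥ L6 ✓ → eligible.
Health Savings Account — status full-time ✓ (not excluded); 36 hrs/wk ≥ 35 ✓ → eligible.

Health Insurance, Mental Health Benefit, Health Savings Account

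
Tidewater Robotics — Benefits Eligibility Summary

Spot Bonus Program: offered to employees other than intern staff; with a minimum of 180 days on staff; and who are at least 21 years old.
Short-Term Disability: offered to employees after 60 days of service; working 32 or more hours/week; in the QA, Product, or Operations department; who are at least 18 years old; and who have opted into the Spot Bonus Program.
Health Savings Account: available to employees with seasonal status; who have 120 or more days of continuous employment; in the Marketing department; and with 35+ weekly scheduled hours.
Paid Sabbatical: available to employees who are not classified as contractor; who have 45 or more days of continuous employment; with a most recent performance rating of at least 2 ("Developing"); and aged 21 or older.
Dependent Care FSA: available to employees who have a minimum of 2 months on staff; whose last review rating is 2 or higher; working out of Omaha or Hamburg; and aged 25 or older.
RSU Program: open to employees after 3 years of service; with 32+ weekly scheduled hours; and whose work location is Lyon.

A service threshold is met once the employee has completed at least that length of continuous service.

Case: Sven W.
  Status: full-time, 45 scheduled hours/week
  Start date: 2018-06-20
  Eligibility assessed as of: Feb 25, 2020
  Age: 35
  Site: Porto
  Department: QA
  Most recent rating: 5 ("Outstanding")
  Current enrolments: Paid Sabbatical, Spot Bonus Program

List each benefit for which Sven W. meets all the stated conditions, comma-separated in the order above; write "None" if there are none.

Spot Bonus Program, Short-Term Disability, Paid Sabbatical

Service from 2018-06-20 to Feb 25, 2020: 615 days.
Spot Bonus Program — status full-time ✓ (not excluded); service 615 days ≥ 180 days ✓; age 35 ≥ 21 ✓ → eligible.
Short-Term Disability — service 615 days ≥ 60 days ✓; 45 hrs/wk ≥ 32 ✓; dept QA ✓; age 35 ≥ 18 ✓; enrolled in Spot Bonus Program ✓ → eligible.
Health Savings Account — status full-time ✗ (requires seasonal) → not eligible.
Paid Sabbatical — status full-time ✓ (not excluded); service 615 days ≥ 45 days ✓; rating 5 ≥ 2 ✓; age 35 ≥ 21 ✓ → eligible.
Dependent Care FSA — service 615 days ≥ 2 months (≈60 days) ✓; rating 5 ≥ 2 ✓; site Porto ✗ (not Omaha or Hamburg) → not eligible.
RSU Program — service 615 days < 3 years (≈1095 days) ✗ → not eligible.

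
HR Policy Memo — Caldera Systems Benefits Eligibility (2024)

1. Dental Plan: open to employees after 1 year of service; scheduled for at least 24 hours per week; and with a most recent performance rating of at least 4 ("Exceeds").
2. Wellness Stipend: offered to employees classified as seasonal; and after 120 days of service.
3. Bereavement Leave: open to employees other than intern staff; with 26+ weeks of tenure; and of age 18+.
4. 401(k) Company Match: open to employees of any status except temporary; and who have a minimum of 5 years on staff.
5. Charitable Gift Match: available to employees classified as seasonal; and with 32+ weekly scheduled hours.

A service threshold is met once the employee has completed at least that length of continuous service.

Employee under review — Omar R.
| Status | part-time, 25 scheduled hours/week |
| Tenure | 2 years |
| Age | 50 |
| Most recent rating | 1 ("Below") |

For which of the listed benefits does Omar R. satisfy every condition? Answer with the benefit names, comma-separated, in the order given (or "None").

Dental Plan — service 2 years ≥ 1 year ✓; 25 hrs/wk ≥ 24 ✓; rating 1 < 4 ✗ → not eligible.
Wellness Stipend — status part-time ✗ (requires seasonal) → not eligible.
Bereavement Leave — status part-time ✓ (not excluded); service 2 years ≥ 26 weeks (≈182 days) ✓; age 50 ≥ 18 ✓ → eligible.
401(k) Company Match — status part-time ✓ (not excluded); service 2 years < 5 years ✗ → not eligible.
Charitable Gift Match — status part-time ✗ (requires seasonal) → not eligible.

Bereavement Leave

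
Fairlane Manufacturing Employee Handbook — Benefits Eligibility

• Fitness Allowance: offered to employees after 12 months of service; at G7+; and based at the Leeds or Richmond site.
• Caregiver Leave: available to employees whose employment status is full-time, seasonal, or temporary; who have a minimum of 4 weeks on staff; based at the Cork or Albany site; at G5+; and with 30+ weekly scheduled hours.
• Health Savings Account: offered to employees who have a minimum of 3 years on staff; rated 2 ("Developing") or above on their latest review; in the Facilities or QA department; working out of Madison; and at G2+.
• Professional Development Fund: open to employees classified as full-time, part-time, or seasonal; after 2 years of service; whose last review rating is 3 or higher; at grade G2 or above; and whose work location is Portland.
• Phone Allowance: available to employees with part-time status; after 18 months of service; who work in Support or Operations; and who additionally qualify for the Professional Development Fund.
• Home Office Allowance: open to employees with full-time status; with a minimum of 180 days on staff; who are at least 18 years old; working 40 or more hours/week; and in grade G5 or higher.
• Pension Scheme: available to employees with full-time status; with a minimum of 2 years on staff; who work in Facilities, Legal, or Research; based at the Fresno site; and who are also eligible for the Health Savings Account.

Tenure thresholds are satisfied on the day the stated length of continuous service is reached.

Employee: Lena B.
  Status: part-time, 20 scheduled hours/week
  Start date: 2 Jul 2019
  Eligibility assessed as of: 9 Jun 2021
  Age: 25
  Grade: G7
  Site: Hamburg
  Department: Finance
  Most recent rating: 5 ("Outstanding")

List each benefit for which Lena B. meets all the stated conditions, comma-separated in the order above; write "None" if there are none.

Service from 2 Jul 2019 to 9 Jun 2021: 708 days.
Fitness Allowance — service 708 days ≥ 12 months (≈360 days) ✓; grade G7 ≥ G7 ✓; site Hamburg ✗ (not Leeds or Richmond) → not eligible.
Caregiver Leave — status part-time ✗ (requires full-time, seasonal, or temporary) → not eligible.
Health Savings Account — service 708 days < 3 years (≈1095 days) ✗ → not eligible.
Professional Development Fund — status part-time ✓; service 708 days < 2 years (≈730 days) ✗ → not eligible.
Phone Allowance — status part-time ✓; service 708 days ≥ 18 months (≈540 days) ✓; dept Finance ✗ → not eligible.
Home Office Allowance — status part-time ✗ (requires full-time) → not eligible.
Pension Scheme — status part-time ✗ (requires full-time) → not eligible.

None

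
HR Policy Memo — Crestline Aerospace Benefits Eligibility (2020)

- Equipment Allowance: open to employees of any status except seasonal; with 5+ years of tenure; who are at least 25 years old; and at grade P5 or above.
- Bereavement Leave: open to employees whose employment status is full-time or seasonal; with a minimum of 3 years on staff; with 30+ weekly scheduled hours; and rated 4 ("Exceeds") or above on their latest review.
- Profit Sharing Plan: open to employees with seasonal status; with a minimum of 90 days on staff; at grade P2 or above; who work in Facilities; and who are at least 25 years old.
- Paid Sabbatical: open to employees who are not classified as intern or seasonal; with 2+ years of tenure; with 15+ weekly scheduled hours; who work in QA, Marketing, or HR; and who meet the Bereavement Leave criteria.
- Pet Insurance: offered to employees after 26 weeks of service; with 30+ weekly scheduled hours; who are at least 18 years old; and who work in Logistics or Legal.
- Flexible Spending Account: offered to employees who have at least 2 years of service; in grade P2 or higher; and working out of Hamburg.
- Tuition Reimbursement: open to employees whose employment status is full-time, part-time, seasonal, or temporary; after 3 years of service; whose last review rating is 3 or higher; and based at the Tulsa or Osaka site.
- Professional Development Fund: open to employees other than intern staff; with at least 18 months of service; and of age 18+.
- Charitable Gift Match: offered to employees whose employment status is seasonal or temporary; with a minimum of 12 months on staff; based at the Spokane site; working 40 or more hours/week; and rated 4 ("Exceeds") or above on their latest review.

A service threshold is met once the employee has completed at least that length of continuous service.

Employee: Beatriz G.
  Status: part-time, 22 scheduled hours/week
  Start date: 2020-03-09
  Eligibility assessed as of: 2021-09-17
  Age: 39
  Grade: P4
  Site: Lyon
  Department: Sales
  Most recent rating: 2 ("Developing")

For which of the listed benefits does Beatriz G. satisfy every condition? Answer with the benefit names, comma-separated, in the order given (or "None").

Service from 2020-03-09 to 2021-09-17: 557 days.
Equipment Allowance — status part-time ✓ (not excluded); service 557 days < 5 years (≈1825 days) ✗ → not eligible.
Bereavement Leave — status part-time ✗ (requires full-time or seasonal) → not eligible.
Profit Sharing Plan — status part-time ✗ (requires seasonal) → not eligible.
Paid Sabbatical — status part-time ✓ (not excluded); service 557 days < 2 years (≈730 days) ✗ → not eligible.
Pet Insurance — service 557 days ≥ 26 weeks (≈182 days) ✓; 22 hrs/wk < 30 ✗ → not eligible.
Flexible Spending Account — service 557 days < 2 years (≈730 days) ✗ → not eligible.
Tuition Reimbursement — status part-time ✓; service 557 days < 3 years (≈1095 days) ✗ → not eligible.
Professional Development Fund — status part-time ✓ (not excluded); service 557 days ≥ 18 months (≈540 days) ✓; age 39 ≥ 18 ✓ → eligible.
Charitable Gift Match — status part-time ✗ (requires seasonal or temporary) → not eligible.

Professional Development Fund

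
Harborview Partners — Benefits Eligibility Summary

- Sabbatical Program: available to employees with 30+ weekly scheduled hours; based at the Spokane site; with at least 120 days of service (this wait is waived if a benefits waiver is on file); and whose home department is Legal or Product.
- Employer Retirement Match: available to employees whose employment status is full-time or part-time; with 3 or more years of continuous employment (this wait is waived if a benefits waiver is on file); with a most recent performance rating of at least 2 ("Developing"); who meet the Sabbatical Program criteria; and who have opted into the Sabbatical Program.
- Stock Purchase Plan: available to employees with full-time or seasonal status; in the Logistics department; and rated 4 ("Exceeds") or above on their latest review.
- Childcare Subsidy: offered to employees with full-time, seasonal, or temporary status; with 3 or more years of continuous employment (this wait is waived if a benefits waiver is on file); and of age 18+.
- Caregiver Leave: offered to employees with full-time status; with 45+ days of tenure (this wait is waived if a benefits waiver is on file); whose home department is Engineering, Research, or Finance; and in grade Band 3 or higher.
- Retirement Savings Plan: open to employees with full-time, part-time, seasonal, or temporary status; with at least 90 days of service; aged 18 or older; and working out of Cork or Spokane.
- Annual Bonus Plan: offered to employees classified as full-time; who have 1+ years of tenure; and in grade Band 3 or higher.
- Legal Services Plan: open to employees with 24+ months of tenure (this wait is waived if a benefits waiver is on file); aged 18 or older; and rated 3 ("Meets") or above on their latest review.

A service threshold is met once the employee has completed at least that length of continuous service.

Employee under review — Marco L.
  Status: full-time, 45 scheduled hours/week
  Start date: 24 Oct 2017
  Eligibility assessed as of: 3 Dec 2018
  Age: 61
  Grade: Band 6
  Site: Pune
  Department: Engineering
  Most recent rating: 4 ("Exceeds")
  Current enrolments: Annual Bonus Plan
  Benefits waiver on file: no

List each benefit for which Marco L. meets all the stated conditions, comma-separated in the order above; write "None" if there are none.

Caregiver Leave, Annual Bonus Plan

Service from 24 Oct 2017 to 3 Dec 2018: 405 days.
Sabbatical Program — 45 hrs/wk ≥ 30 ✓; site Pune ✗ (not Spokane) → not eligible.
Employer Retirement Match — status full-time ✓; no waiver, service 405 days < 3 years (≈1095 days) ✗ → not eligible.
Stock Purchase Plan — status full-time ✓; dept Engineering ✗ → not eligible.
Childcare Subsidy — status full-time ✓; no waiver, service 405 days < 3 years (≈1095 days) ✗ → not eligible.
Caregiver Leave — status full-time ✓; no waiver, service 405 days ≥ 45 days ✓; dept Engineering ✓; grade Band 6 ≥ Band 3 ✓ → eligible.
Retirement Savings Plan — status full-time ✓; service 405 days ≥ 90 days ✓; age 61 ≥ 18 ✓; site Pune ✗ (not Cork or Spokane) → not eligible.
Annual Bonus Plan — status full-time ✓; service 405 days ≥ 1 year (≈365 days) ✓; grade Band 6 ≥ Band 3 ✓ → eligible.
Legal Services Plan — no waiver, service 405 days < 24 months (≈720 days) ✗ → not eligible.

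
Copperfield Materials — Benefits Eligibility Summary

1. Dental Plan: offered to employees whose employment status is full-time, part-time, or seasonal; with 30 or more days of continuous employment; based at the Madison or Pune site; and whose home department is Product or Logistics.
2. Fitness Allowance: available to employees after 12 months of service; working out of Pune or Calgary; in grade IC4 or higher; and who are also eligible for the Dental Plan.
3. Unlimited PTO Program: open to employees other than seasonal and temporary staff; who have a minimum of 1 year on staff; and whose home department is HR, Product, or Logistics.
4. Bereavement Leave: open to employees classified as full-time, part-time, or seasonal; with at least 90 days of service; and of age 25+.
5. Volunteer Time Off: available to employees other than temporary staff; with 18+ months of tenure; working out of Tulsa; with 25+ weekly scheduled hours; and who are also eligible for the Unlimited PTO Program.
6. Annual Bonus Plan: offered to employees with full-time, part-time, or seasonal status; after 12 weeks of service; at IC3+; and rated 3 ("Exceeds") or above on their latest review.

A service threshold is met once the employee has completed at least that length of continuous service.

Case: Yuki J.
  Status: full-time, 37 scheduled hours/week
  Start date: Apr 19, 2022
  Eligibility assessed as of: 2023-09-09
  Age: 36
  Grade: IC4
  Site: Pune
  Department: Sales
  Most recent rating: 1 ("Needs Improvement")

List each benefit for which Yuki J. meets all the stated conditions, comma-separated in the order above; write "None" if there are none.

Service from Apr 19, 2022 to 2023-09-09: 508 days.
Dental Plan — status full-time ✓; service 508 days ≥ 30 days ✓; site Pune ✓; dept Sales ✗ → not eligible.
Fitness Allowance — service 508 days ≥ 12 months (≈360 days) ✓; site Pune ✓; grade IC4 ≥ IC4 ✓; not eligible for Dental Plan ✗ → not eligible.
Unlimited PTO Program — status full-time ✓ (not excluded); service 508 days ≥ 1 year (≈365 days) ✓; dept Sales ✗ → not eligible.
Bereavement Leave — status full-time ✓; service 508 days ≥ 90 days ✓; age 36 ≥ 25 ✓ → eligible.
Volunteer Time Off — status full-time ✓ (not excluded); service 508 days < 18 months (≈540 days) ✗ → not eligible.
Annual Bonus Plan — status full-time ✓; service 508 days ≥ 12 weeks (≈84 days) ✓; grade IC4 ≥ IC3 ✓; rating 1 < 3 ✗ → not eligible.

Bereavement Leave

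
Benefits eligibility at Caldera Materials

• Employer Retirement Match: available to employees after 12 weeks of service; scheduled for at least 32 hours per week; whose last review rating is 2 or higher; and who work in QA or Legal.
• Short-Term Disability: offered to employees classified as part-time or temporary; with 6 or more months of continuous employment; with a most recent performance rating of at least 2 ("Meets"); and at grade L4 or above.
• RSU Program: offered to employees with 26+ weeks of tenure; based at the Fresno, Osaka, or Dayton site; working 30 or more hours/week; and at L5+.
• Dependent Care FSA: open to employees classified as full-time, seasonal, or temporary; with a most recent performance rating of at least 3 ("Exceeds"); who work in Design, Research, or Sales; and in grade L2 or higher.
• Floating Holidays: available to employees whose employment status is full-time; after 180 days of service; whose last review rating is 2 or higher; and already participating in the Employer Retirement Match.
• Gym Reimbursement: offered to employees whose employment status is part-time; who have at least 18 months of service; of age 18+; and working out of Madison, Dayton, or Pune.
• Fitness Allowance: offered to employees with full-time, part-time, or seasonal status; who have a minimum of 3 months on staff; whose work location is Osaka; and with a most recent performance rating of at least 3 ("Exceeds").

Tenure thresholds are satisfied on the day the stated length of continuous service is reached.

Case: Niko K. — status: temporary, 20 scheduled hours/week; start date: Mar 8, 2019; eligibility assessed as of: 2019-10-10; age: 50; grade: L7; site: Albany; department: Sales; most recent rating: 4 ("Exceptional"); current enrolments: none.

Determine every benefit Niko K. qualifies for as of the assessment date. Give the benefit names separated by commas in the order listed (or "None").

Short-Term Disability, Dependent Care FSA

Service from Mar 8, 2019 to 2019-10-10: 216 days.
Employer Retirement Match — service 216 days ≥ 12 weeks (≈84 days) ✓; 20 hrs/wk < 32 ✗ → not eligible.
Short-Term Disability — status temporary ✓; service 216 days ≥ 6 months (≈180 days) ✓; rating 4 ≥ 2 ✓; grade L7 ≥ L4 ✓ → eligible.
RSU Program — service 216 days ≥ 26 weeks (≈182 days) ✓; site Albany ✗ (not Fresno, Osaka, or Dayton) → not eligible.
Dependent Care FSA — status temporary ✓; rating 4 ≥ 3 ✓; dept Sales ✓; grade L7 ≥ L2 ✓ → eligible.
Floating Holidays — status temporary ✗ (requires full-time) → not eligible.
Gym Reimbursement — status temporary ✗ (requires part-time) → not eligible.
Fitness Allowance — status temporary ✗ (requires full-time, part-time, or seasonal) → not eligible.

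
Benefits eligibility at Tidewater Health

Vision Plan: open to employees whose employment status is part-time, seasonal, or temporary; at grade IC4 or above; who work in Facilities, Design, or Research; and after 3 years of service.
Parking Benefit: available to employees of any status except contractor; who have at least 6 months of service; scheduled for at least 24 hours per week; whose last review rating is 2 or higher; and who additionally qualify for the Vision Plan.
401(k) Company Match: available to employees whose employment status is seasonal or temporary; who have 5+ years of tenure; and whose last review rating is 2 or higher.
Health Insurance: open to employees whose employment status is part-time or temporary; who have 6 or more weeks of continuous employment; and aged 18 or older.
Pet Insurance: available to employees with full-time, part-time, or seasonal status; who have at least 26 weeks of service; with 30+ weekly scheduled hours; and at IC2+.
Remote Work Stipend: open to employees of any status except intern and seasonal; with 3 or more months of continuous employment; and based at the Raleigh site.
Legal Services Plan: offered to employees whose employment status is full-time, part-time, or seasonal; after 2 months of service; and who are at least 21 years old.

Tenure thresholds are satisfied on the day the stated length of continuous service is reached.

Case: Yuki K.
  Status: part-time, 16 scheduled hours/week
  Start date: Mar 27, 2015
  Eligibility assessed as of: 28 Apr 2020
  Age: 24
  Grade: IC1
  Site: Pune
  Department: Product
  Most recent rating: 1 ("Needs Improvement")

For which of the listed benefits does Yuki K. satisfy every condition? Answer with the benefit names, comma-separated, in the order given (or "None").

Service from Mar 27, 2015 to 28 Apr 2020: 1859 days.
Vision Plan — status part-time ✓; grade IC1 < IC4 ✗ → not eligible.
Parking Benefit — status part-time ✓ (not excluded); service 1859 days ≥ 6 months (≈180 days) ✓; 16 hrs/wk < 24 ✗ → not eligible.
401(k) Company Match — status part-time ✗ (requires seasonal or temporary) → not eligible.
Health Insurance — status part-time ✓; service 1859 days ≥ 6 weeks (≈42 days) ✓; age 24 ≥ 18 ✓ → eligible.
Pet Insurance — status part-time ✓; service 1859 days ≥ 26 weeks (≈182 days) ✓; 16 hrs/wk < 30 ✗ → not eligible.
Remote Work Stipend — status part-time ✓ (not excluded); service 1859 days ≥ 3 months (≈90 days) ✓; site Pune ✗ (not Raleigh) → not eligible.
Legal Services Plan — status part-time ✓; service 1859 days ≥ 2 months (≈60 days) ✓; age 24 ≥ 21 ✓ → eligible.

Health Insurance, Legal Services Plan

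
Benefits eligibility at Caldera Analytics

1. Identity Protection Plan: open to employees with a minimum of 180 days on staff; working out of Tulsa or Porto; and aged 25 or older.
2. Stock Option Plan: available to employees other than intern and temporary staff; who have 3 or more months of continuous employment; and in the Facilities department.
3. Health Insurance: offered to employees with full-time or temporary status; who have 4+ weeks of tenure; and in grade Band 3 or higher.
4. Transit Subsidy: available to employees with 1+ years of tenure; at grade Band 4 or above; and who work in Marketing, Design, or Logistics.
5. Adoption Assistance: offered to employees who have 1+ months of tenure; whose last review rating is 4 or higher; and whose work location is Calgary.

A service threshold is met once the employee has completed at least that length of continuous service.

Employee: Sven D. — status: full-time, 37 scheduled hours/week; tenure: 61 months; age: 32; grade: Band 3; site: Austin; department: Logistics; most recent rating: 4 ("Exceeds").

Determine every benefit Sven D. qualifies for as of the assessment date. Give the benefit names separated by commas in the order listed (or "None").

Identity Protection Plan — service 61 months ≥ 180 days ✓; site Austin ✗ (not Tulsa or Porto) → not eligible.
Stock Option Plan — status full-time ✓ (not excluded); service 61 months ≥ 3 months ✓; dept Logistics ✗ → not eligible.
Health Insurance — status full-time ✓; service 61 months ≥ 4 weeks (≈28 days) ✓; grade Band 3 ≥ Band 3 ✓ → eligible.
Transit Subsidy — service 61 months ≥ 1 year (≈365 days) ✓; grade Band 3 < Band 4 ✗ → not eligible.
Adoption Assistance — service 61 months ≥ 1 month ✓; rating 4 ≥ 4 ✓; site Austin ✗ (not Calgary) → not eligible.

Health Insurance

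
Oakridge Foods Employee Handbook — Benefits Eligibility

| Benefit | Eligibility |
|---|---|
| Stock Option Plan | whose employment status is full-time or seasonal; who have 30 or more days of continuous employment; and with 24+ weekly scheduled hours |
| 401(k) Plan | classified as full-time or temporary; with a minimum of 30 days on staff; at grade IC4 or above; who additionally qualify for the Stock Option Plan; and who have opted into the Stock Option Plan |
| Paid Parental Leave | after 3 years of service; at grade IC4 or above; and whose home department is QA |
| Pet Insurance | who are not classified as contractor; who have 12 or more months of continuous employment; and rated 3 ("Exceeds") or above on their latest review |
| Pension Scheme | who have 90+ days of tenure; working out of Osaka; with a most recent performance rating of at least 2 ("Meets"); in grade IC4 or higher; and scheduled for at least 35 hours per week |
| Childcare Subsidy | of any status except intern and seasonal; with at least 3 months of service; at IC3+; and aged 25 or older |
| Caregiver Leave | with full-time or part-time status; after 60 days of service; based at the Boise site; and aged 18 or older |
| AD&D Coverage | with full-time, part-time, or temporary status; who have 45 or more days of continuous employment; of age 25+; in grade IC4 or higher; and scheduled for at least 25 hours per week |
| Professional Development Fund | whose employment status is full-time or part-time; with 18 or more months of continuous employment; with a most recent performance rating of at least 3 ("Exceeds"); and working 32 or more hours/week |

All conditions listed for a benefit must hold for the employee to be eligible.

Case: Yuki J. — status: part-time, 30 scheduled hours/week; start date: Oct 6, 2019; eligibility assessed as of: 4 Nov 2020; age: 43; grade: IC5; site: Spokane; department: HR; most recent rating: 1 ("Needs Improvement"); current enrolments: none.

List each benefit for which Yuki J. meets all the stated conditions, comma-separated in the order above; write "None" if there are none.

Service from Oct 6, 2019 to 4 Nov 2020: 395 days.
Stock Option Plan — status part-time ✗ (requires full-time or seasonal) → not eligible.
401(k) Plan — status part-time ✗ (requires full-time or temporary) → not eligible.
Paid Parental Leave — service 395 days < 3 years (≈1095 days) ✗ → not eligible.
Pet Insurance — status part-time ✓ (not excluded); service 395 days ≥ 12 months (≈360 days) ✓; rating 1 < 3 ✗ → not eligible.
Pension Scheme — service 395 days ≥ 90 days ✓; site Spokane ✗ (not Osaka) → not eligible.
Childcare Subsidy — status part-time ✓ (not excluded); service 395 days ≥ 3 months (≈90 days) ✓; grade IC5 ≥ IC3 ✓; age 43 ≥ 25 ✓ → eligible.
Caregiver Leave — status part-time ✓; service 395 days ≥ 60 days ✓; site Spokane ✗ (not Boise) → not eligible.
AD&D Coverage — status part-time ✓; service 395 days ≥ 45 days ✓; age 43 ≥ 25 ✓; grade IC5 ≥ IC4 ✓; 30 hrs/wk ≥ 25 ✓ → eligible.
Professional Development Fund — status part-time ✓; service 395 days < 18 months (≈540 days) ✗ → not eligible.

Childcare Subsidy, AD&D Coverage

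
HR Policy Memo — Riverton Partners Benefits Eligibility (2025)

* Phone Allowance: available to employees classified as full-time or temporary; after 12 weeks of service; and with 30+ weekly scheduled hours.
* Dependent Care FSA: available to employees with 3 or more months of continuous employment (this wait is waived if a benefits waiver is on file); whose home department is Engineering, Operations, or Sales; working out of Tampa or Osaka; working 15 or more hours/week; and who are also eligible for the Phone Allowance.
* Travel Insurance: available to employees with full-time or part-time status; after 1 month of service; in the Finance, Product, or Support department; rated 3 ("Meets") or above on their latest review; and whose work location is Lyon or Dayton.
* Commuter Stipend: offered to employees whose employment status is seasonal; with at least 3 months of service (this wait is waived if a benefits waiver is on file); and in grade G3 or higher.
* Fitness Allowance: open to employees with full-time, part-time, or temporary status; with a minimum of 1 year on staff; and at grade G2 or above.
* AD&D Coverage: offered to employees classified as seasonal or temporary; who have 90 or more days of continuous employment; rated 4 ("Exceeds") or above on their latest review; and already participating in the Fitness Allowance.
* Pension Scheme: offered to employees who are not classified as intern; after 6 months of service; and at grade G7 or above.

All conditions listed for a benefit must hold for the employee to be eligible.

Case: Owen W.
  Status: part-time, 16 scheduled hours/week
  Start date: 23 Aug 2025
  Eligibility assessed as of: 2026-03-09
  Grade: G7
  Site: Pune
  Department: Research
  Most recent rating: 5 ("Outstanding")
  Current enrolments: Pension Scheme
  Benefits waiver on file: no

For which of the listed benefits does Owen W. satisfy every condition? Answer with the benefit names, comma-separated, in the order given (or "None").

Pension Scheme

Service from 23 Aug 2025 to 2026-03-09: 198 days.
Phone Allowance — status part-time ✗ (requires full-time or temporary) → not eligible.
Dependent Care FSA — no waiver, service 198 days ≥ 3 months (≈90 days) ✓; dept Research ✗ → not eligible.
Travel Insurance — status part-time ✓; service 198 days ≥ 1 month (≈30 days) ✓; dept Research ✗ → not eligible.
Commuter Stipend — status part-time ✗ (requires seasonal) → not eligible.
Fitness Allowance — status part-time ✓; service 198 days < 1 year (≈365 days) ✗ → not eligible.
AD&D Coverage — status part-time ✗ (requires seasonal or temporary) → not eligible.
Pension Scheme — status part-time ✓ (not excluded); service 198 days ≥ 6 months (≈180 days) ✓; grade G7 ≥ G7 ✓ → eligible.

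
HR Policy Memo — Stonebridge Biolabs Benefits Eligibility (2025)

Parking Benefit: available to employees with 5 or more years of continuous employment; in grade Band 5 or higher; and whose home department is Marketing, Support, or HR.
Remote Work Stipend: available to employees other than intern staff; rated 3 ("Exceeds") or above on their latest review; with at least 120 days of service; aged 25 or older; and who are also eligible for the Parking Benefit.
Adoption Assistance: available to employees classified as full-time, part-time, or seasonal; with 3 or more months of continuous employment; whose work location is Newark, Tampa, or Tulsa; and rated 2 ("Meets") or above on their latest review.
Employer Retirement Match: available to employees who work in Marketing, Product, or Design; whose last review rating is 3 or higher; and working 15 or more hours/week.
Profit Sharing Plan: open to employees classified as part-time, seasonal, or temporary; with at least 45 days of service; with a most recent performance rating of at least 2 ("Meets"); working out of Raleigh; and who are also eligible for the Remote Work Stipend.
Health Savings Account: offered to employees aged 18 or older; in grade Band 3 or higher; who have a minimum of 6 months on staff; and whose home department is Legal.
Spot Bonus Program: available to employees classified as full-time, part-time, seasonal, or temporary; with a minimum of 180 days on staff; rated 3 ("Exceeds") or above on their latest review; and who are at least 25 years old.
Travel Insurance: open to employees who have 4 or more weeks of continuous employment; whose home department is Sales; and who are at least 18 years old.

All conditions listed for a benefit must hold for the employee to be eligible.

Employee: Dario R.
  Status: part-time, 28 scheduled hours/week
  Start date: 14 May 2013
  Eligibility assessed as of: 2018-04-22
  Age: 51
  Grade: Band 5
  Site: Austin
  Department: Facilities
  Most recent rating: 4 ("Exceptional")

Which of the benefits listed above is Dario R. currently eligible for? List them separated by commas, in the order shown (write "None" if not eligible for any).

Service from 14 May 2013 to 2018-04-22: 1804 days.
Parking Benefit — service 1804 days < 5 years (≈1825 days) ✗ → not eligible.
Remote Work Stipend — status part-time ✓ (not excluded); rating 4 ≥ 3 ✓; service 1804 days ≥ 120 days ✓; age 51 ≥ 25 ✓; not eligible for Parking Benefit ✗ → not eligible.
Adoption Assistance — status part-time ✓; service 1804 days ≥ 3 months (≈90 days) ✓; site Austin ✗ (not Newark, Tampa, or Tulsa) → not eligible.
Employer Retirement Match — dept Facilities ✗ → not eligible.
Profit Sharing Plan — status part-time ✓; service 1804 days ≥ 45 days ✓; rating 4 ≥ 2 ✓; site Austin ✗ (not Raleigh) → not eligible.
Health Savings Account — age 51 ≥ 18 ✓; grade Band 5 ≥ Band 3 ✓; service 1804 days ≥ 6 months (≈180 days) ✓; dept Facilities ✗ → not eligible.
Spot Bonus Program — status part-time ✓; service 1804 days ≥ 180 days ✓; rating 4 ≥ 3 ✓; age 51 ≥ 25 ✓ → eligible.
Travel Insurance — service 1804 days ≥ 4 weeks (≈28 days) ✓; dept Facilities ✗ → not eligible.

Spot Bonus Program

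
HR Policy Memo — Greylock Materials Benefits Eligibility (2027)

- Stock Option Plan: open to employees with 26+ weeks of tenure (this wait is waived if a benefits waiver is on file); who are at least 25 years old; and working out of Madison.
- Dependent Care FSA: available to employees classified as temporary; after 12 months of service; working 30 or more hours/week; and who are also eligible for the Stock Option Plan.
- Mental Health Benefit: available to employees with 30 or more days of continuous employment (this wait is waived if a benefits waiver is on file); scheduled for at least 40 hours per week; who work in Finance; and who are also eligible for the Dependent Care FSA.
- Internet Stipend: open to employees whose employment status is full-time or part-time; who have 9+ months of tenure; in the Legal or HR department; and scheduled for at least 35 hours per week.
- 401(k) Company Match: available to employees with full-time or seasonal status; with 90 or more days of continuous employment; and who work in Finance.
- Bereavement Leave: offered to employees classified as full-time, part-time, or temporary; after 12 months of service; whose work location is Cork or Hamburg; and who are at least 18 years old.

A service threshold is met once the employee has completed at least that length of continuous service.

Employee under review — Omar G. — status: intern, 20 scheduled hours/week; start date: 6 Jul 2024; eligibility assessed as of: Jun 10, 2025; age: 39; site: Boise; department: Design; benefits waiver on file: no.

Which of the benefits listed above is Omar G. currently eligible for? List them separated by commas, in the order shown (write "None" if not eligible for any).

Service from 6 Jul 2024 to Jun 10, 2025: 339 days.
Stock Option Plan — no waiver, service 339 days ≥ 26 weeks (≈182 days) ✓; age 39 ≥ 25 ✓; site Boise ✗ (not Madison) → not eligible.
Dependent Care FSA — status intern ✗ (requires temporary) → not eligible.
Mental Health Benefit — no waiver, service 339 days ≥ 30 days ✓; 20 hrs/wk < 40 ✗ → not eligible.
Internet Stipend — status intern ✗ (requires full-time or part-time) → not eligible.
401(k) Company Match — status intern ✗ (requires full-time or seasonal) → not eligible.
Bereavement Leave — status intern ✗ (requires full-time, part-time, or temporary) → not eligible.

None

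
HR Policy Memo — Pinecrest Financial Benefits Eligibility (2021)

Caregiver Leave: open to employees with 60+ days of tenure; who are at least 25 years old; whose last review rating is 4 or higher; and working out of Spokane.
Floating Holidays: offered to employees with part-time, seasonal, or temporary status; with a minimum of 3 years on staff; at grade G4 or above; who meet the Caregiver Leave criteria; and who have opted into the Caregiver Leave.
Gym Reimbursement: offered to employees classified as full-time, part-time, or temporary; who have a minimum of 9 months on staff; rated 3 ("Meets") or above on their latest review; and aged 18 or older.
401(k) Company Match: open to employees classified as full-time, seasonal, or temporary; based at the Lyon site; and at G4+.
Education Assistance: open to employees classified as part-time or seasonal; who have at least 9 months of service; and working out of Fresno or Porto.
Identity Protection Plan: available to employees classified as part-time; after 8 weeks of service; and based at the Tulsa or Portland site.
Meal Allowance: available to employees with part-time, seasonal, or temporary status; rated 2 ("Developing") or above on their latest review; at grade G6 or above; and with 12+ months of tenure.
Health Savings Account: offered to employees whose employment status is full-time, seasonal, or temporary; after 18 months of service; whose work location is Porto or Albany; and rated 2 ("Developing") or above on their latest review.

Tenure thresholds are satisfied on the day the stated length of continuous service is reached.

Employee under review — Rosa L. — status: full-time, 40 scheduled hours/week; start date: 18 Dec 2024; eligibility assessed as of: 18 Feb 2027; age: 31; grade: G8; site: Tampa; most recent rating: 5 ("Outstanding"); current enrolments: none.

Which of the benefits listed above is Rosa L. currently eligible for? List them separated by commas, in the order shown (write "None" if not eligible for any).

Gym Reimbursement

Service from 18 Dec 2024 to 18 Feb 2027: 792 days.
Caregiver Leave — service 792 days ≥ 60 days ✓; age 31 ≥ 25 ✓; rating 5 ≥ 4 ✓; site Tampa ✗ (not Spokane) → not eligible.
Floating Holidays — status full-time ✗ (requires part-time, seasonal, or temporary) → not eligible.
Gym Reimbursement — status full-time ✓; service 792 days ≥ 9 months (≈270 days) ✓; rating 5 ≥ 3 ✓; age 31 ≥ 18 ✓ → eligible.
401(k) Company Match — status full-time ✓; site Tampa ✗ (not Lyon) → not eligible.
Education Assistance — status full-time ✗ (requires part-time or seasonal) → not eligible.
Identity Protection Plan — status full-time ✗ (requires part-time) → not eligible.
Meal Allowance — status full-time ✗ (requires part-time, seasonal, or temporary) → not eligible.
Health Savings Account — status full-time ✓; service 792 days ≥ 18 months (≈540 days) ✓; site Tampa ✗ (not Porto or Albany) → not eligible.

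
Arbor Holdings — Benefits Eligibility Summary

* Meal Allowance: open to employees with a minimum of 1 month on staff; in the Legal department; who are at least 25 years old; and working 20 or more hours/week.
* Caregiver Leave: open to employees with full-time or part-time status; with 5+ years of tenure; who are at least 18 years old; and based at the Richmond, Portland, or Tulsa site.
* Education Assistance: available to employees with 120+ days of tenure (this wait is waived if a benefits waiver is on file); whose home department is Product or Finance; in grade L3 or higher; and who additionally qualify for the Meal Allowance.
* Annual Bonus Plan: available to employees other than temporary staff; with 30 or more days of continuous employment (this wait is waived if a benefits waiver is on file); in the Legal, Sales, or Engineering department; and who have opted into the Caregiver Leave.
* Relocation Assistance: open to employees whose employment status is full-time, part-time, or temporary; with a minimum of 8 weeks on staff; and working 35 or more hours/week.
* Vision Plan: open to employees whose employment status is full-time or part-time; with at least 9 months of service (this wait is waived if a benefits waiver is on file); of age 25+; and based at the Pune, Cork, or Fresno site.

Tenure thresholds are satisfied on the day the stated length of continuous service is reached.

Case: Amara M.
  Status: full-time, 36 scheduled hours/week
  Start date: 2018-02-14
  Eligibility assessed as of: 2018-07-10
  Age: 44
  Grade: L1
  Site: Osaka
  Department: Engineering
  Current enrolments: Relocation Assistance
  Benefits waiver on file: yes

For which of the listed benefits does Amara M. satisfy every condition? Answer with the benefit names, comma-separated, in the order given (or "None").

Service from 2018-02-14 to 2018-07-10: 146 days.
Meal Allowance — service 146 days ≥ 1 month (≈30 days) ✓; dept Engineering ✗ → not eligible.
Caregiver Leave — status full-time ✓; service 146 days < 5 years (≈1825 days) ✗ → not eligible.
Education Assistance — benefits waiver on file ✓; dept Engineering ✗ → not eligible.
Annual Bonus Plan — status full-time ✓ (not excluded); benefits waiver on file ✓; dept Engineering ✓; not enrolled in Caregiver Leave ✗ → not eligible.
Relocation Assistance — status full-time ✓; service 146 days ≥ 8 weeks (≈56 days) ✓; 36 hrs/wk ≥ 35 ✓ → eligible.
Vision Plan — status full-time ✓; benefits waiver on file ✓; age 44 ≥ 25 ✓; site Osaka ✗ (not Pune, Cork, or Fresno) → not eligible.

Relocation Assistance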